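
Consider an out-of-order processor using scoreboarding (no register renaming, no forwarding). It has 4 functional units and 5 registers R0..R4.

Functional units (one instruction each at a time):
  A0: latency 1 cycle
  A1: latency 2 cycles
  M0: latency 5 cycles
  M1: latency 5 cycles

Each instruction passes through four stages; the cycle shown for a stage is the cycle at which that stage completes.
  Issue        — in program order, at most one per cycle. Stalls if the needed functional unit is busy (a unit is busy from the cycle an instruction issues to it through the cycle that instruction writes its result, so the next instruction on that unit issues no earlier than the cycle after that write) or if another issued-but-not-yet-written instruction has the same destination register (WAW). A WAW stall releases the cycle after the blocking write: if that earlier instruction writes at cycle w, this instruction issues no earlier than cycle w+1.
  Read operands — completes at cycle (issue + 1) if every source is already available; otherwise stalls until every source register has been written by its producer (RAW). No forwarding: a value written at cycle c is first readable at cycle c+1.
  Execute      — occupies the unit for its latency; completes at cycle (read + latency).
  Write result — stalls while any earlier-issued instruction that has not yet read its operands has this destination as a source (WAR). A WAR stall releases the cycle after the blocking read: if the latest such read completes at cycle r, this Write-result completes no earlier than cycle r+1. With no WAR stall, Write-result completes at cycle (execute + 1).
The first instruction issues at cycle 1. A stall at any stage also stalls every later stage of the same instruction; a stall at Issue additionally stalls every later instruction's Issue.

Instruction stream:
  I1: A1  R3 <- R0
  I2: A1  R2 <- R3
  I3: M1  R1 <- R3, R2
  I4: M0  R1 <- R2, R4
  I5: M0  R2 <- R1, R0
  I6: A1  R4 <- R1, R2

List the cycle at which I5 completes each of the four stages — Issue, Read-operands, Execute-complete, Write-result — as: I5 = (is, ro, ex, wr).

I1 -> (1, 2, 4, 5)
I2 -> (6, 7, 9, 10)  // struct: A1 busy until I1 writes@5
I3 -> (7, 11, 16, 17)  // RAW R2: wait I2 write@10
I4 -> (18, 19, 24, 25)  // WAW R1: wait I3 write@17
I5 -> (26, 27, 32, 33)  // struct: M0 busy until I4 writes@25
I6 -> (27, 34, 36, 37)  // RAW R2: wait I5 write@33

I5 = (26, 27, 32, 33)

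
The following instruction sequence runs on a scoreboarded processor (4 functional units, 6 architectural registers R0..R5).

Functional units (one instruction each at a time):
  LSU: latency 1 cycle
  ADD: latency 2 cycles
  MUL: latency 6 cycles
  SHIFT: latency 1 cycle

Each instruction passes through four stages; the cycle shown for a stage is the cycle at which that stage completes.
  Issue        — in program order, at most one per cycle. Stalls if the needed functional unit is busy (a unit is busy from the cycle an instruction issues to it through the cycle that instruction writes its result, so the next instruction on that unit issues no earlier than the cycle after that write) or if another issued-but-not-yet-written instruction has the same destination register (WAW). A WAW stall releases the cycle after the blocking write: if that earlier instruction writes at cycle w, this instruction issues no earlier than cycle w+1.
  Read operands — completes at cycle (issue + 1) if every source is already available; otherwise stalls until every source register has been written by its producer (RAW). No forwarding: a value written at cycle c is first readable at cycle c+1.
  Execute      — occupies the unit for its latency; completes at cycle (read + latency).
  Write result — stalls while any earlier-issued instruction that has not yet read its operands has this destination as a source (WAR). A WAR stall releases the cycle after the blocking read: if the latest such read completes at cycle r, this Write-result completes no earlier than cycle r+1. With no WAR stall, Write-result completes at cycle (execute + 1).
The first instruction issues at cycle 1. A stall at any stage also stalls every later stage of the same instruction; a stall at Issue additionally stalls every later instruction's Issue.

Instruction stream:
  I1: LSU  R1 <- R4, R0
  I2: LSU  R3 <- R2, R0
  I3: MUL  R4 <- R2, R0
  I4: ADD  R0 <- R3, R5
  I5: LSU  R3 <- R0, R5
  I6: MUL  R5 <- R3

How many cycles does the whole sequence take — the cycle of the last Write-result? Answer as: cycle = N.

cycle = 23

c1: I1 issues→LSU
c2: I1 reads
c3: I1 exec-done
c4: I1 writes R1
c5: I2 issues→LSU
c6: I2 reads | I3 issues→MUL
c7: I2 exec-done | I3 reads | I4 issues→ADD
c8: I2 writes R3
c9: I4 reads | I5 issues→LSU
c11: I4 exec-done
c12: I4 writes R0
c13: I3 exec-done | I5 reads
c14: I3 writes R4 | I5 exec-done
c15: I5 writes R3 | I6 issues→MUL
c16: I6 reads
c22: I6 exec-done
c23: I6 writes R5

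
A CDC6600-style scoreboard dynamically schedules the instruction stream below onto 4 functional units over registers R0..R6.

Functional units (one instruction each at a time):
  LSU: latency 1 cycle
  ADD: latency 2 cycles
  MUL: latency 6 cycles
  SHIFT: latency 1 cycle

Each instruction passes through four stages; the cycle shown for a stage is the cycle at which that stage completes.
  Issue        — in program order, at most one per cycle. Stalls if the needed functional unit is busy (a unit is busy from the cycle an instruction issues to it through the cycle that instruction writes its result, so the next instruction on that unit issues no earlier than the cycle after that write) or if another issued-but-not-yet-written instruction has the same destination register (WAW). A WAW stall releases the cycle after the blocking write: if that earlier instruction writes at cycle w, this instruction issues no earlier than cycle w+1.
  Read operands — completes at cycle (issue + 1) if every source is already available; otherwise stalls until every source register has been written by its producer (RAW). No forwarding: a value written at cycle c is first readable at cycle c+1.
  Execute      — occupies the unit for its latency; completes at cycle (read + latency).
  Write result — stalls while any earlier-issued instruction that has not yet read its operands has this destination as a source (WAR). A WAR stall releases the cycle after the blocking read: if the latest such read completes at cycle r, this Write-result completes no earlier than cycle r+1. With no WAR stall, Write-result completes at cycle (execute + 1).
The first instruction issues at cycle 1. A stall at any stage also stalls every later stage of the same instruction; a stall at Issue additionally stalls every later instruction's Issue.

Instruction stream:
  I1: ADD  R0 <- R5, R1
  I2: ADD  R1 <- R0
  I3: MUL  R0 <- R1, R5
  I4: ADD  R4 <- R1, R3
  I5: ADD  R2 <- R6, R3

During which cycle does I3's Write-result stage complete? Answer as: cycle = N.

I1 -> (1, 2, 4, 5)
I2 -> (6, 7, 9, 10)  // struct: ADD busy until I1 writes@5
I3 -> (7, 11, 17, 18)  // RAW R1: wait I2 write@10
I4 -> (11, 12, 14, 15)  // struct: ADD busy until I2 writes@10
I5 -> (16, 17, 19, 20)  // struct: ADD busy until I4 writes@15

cycle = 18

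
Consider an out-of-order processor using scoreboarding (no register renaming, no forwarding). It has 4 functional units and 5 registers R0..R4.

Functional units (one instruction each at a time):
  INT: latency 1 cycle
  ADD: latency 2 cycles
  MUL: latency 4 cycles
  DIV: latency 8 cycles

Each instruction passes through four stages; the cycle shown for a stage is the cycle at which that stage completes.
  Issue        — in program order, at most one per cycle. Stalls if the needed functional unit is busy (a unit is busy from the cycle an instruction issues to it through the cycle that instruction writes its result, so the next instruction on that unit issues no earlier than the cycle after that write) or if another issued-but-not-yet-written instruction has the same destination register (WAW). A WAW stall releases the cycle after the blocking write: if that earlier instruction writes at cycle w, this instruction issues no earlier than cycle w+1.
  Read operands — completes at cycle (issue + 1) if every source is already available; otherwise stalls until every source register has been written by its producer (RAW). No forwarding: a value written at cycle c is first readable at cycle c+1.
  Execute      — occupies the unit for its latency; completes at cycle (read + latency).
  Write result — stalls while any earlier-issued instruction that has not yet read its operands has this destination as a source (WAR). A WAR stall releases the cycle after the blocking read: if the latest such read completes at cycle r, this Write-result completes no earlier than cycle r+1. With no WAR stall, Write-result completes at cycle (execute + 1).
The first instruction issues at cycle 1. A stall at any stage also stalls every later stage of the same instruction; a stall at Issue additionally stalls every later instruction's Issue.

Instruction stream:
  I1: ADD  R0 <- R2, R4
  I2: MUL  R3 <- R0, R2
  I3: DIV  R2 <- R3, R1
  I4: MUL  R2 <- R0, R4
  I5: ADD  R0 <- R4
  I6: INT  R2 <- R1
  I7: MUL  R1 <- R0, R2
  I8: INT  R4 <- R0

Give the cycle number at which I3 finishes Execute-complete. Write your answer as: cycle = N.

cycle = 20

I1 -> (1, 2, 4, 5)
I2 -> (2, 6, 10, 11)  // RAW R0: wait I1 write@5
I3 -> (3, 12, 20, 21)  // RAW R3: wait I2 write@11
I4 -> (22, 23, 27, 28)  // WAW R2: wait I3 write@21
I5 -> (23, 24, 26, 27)
I6 -> (29, 30, 31, 32)  // WAW R2: wait I4 write@28
I7 -> (30, 33, 37, 38)  // RAW R2: wait I6 write@32
I8 -> (33, 34, 35, 36)  // struct: INT busy until I6 writes@32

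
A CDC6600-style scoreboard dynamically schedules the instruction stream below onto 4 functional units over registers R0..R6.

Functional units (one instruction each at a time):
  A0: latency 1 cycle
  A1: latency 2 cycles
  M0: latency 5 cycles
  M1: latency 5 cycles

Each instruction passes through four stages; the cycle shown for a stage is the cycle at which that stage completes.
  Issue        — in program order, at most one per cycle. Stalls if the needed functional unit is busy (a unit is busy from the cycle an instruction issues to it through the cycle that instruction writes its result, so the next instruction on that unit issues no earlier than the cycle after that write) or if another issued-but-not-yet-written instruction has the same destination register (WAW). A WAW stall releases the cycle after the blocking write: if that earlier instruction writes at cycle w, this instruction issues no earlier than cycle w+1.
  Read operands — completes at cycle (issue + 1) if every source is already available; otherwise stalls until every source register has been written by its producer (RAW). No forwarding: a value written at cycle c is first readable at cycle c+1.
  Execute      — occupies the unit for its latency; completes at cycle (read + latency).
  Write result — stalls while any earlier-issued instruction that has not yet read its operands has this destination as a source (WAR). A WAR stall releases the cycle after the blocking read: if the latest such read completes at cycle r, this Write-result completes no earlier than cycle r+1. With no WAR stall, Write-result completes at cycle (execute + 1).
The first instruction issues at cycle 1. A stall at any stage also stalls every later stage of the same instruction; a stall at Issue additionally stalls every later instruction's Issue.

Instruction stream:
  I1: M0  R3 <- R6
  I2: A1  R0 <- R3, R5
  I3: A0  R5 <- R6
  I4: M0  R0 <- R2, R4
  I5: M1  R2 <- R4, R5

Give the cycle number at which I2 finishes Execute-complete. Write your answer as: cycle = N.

cycle = 11

1) issue 1, read 2, done 7, write 8
2) issue 2, read 9, done 11, write 12  <RAW R3: wait I1 write@8>
3) issue 3, read 4, done 5, write 10  <WAR R5: wait I2 read@9>
4) issue 13, read 14, done 19, write 20  <WAW R0: wait I2 write@12>
5) issue 14, read 15, done 20, write 21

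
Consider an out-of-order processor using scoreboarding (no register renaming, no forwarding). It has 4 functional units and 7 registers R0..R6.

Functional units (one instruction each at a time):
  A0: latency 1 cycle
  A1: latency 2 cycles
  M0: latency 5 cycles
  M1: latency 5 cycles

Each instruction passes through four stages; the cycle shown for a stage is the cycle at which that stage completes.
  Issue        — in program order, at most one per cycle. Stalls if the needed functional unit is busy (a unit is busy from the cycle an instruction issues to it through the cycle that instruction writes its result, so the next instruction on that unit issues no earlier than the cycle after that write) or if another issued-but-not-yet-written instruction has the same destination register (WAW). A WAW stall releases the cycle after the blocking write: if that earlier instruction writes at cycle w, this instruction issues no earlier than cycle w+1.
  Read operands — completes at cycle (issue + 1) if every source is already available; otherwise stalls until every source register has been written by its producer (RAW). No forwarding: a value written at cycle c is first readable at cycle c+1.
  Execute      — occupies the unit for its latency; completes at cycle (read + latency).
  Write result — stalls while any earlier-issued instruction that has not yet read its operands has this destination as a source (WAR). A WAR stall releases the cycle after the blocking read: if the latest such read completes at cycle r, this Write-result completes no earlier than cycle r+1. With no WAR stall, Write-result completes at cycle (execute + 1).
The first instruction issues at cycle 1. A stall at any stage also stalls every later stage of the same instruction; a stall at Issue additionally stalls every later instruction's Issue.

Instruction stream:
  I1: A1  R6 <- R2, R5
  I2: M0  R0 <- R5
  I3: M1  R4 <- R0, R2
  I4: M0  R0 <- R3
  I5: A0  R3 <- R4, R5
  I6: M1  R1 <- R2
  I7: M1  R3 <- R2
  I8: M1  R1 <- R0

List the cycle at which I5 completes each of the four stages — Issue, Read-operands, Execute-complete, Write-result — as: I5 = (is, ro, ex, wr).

[1] I1→A1
[2] I1 RO, I2→M0
[3] I2 RO, I3→M1
[4] I1 EX
[5] I1 WR R6
[8] I2 EX
[9] I2 WR R0
[10] I3 RO, I4→M0
[11] I4 RO, I5→A0
[15] I3 EX
[16] I3 WR R4, I4 EX
[17] I4 WR R0, I5 RO, I6→M1
[18] I5 EX, I6 RO
[19] I5 WR R3
[23] I6 EX
[24] I6 WR R1
[25] I7→M1
[26] I7 RO
[31] I7 EX
[32] I7 WR R3
[33] I8→M1
[34] I8 RO
[39] I8 EX
[40] I8 WR R1

I5 = (11, 17, 18, 19)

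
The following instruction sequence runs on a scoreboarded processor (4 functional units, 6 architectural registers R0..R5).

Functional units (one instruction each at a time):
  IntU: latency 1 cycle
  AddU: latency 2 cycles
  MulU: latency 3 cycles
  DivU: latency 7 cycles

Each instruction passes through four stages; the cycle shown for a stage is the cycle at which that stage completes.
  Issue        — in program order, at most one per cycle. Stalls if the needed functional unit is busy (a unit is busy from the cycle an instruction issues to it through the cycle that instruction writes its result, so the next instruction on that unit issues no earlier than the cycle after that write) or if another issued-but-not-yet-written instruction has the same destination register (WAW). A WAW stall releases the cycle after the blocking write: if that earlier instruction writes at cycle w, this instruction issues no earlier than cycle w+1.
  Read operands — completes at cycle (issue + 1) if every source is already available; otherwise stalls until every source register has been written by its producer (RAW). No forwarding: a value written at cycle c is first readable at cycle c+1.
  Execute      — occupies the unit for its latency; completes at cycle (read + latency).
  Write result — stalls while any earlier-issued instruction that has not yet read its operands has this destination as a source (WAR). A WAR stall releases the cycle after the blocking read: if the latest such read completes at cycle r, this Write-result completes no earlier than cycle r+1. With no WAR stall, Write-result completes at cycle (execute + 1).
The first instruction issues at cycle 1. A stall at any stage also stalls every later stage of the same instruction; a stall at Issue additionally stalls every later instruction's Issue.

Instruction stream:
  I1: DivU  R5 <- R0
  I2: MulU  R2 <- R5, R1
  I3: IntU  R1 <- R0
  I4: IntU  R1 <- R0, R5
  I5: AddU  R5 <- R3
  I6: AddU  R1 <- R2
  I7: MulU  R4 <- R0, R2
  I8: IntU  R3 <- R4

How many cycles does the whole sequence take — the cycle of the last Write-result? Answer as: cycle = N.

t=1  I1→DivU
t=2  I1 RO · I2→MulU
t=3  I3→IntU
t=4  I3 RO
t=5  I3 EX
t=9  I1 EX
t=10  I1 WR R5
t=11  I2 RO
t=12  I3 WR R1
t=13  I4→IntU
t=14  I2 EX · I4 RO · I5→AddU
t=15  I2 WR R2 · I4 EX · I5 RO
t=16  I4 WR R1
t=17  I5 EX
t=18  I5 WR R5
t=19  I6→AddU
t=20  I6 RO · I7→MulU
t=21  I7 RO · I8→IntU
t=22  I6 EX
t=23  I6 WR R1
t=24  I7 EX
t=25  I7 WR R4
t=26  I8 RO
t=27  I8 EX
t=28  I8 WR R3

cycle = 28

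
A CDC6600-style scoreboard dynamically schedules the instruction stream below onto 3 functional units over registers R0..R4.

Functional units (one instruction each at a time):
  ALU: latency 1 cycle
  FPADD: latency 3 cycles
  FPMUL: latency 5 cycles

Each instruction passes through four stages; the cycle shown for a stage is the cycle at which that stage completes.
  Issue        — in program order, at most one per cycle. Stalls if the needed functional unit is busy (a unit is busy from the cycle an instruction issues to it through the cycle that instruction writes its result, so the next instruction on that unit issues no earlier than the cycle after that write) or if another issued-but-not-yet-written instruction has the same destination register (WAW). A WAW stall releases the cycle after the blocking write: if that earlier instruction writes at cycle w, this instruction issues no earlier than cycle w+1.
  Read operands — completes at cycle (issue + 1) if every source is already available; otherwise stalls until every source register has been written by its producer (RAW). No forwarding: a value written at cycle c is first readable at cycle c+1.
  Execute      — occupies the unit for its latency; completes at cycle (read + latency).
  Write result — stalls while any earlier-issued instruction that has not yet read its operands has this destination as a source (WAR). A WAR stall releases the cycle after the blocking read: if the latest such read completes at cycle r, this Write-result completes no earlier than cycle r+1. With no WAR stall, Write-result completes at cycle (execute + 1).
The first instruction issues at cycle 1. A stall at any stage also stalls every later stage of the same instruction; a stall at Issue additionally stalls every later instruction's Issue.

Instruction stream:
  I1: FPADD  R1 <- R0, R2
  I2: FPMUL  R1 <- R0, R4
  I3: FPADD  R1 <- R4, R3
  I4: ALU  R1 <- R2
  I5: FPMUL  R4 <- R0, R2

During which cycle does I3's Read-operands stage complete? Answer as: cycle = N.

cycle = 16

  I1 | 1 | 2 | 5 | 6
  I2 | 7 | 8 | 13 | 14   WAW R1: wait I1 write@6
  I3 | 15 | 16 | 19 | 20   WAW R1: wait I2 write@14
  I4 | 21 | 22 | 23 | 24   WAW R1: wait I3 write@20
  I5 | 22 | 23 | 28 | 29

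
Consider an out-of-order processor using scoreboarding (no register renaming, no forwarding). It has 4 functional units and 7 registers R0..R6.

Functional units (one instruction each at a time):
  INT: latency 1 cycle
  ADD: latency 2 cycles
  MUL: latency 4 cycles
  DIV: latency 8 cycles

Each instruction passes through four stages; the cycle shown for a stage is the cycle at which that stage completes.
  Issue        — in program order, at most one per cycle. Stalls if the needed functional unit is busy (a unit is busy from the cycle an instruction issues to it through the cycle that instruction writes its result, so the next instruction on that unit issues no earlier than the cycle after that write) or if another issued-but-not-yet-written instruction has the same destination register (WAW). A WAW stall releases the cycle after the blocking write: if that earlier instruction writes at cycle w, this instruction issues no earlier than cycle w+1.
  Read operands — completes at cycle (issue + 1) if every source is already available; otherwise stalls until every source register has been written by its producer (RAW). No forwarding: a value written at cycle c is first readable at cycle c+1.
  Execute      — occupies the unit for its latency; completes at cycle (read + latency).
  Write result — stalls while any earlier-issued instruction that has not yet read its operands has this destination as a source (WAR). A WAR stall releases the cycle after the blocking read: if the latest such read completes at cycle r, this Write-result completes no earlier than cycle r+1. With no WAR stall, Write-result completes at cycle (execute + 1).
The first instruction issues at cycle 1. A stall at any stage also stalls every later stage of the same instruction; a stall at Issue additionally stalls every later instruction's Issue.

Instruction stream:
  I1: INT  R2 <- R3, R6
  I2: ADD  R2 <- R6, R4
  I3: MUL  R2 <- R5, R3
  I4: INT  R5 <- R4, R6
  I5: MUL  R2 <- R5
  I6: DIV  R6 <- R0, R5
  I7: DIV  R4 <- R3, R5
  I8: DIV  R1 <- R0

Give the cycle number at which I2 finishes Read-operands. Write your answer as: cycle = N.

c1: issue I1 (INT)
c2: I1 read-ops
c3: I1 finished on INT
c4: I1→R2
c5: issue I2 (ADD)
c6: I2 read-ops
c8: I2 finished on ADD
c9: I2→R2
c10: issue I3 (MUL)
c11: I3 read-ops · issue I4 (INT)
c12: I4 read-ops
c13: I4 finished on INT
c14: I4→R5
c15: I3 finished on MUL
c16: I3→R2
c17: issue I5 (MUL)
c18: I5 read-ops · issue I6 (DIV)
c19: I6 read-ops
c22: I5 finished on MUL
c23: I5→R2
c27: I6 finished on DIV
c28: I6→R6
c29: issue I7 (DIV)
c30: I7 read-ops
c38: I7 finished on DIV
c39: I7→R4
c40: issue I8 (DIV)
c41: I8 read-ops
c49: I8 finished on DIV
c50: I8→R1

cycle = 6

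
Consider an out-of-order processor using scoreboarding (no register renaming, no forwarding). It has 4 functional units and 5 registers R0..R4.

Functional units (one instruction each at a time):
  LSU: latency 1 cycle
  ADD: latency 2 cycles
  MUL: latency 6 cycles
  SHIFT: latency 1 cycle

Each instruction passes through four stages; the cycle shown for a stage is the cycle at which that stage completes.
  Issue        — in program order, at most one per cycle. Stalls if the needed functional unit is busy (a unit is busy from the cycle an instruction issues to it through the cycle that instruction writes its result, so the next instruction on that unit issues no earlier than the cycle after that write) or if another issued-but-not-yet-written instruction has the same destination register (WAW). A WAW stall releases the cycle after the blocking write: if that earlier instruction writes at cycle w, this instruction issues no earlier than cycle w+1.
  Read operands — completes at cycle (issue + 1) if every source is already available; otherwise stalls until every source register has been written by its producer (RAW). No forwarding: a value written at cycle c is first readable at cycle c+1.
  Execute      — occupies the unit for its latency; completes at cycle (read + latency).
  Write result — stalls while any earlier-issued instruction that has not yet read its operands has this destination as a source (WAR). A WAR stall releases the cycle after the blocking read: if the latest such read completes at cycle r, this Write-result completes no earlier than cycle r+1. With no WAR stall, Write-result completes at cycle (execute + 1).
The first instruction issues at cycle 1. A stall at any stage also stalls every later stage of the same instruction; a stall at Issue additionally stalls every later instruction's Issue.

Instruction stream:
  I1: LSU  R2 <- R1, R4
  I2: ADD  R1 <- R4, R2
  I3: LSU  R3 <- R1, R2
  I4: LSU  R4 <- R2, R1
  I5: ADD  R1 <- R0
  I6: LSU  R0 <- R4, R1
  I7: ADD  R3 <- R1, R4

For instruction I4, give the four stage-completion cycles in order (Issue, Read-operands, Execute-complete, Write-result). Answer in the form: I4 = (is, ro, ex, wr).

I4 = (12, 13, 14, 15)

  I1 | 1 | 2 | 3 | 4
  I2 | 2 | 5 | 7 | 8   RAW R2: wait I1 write@4
  I3 | 5 | 9 | 10 | 11   struct: LSU busy until I1 writes@4 · RAW R1: wait I2 write@8
  I4 | 12 | 13 | 14 | 15   struct: LSU busy until I3 writes@11
  I5 | 13 | 14 | 16 | 17
  I6 | 16 | 18 | 19 | 20   struct: LSU busy until I4 writes@15 · RAW R1: wait I5 write@17
  I7 | 18 | 19 | 21 | 22   struct: ADD busy until I5 writes@17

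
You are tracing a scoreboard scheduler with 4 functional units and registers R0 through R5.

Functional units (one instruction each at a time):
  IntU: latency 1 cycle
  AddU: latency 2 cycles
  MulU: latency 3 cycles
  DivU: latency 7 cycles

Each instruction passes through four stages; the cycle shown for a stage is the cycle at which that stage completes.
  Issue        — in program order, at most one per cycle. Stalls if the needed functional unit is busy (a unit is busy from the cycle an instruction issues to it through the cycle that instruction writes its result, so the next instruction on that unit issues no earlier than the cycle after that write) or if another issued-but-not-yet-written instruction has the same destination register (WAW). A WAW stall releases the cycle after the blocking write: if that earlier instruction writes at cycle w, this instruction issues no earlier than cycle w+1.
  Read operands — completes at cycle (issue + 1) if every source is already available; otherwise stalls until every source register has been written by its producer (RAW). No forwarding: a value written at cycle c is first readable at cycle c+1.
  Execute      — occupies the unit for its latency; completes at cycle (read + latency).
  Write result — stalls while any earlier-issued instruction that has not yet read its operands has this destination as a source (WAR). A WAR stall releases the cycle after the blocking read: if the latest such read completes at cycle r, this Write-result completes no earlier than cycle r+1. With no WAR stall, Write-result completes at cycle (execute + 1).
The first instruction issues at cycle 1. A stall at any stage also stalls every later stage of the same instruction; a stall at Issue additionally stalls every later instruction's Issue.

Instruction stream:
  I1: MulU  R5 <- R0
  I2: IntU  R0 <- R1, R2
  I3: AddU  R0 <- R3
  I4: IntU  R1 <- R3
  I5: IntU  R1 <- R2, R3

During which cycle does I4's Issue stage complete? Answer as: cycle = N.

  I1 | 1 | 2 | 5 | 6
  I2 | 2 | 3 | 4 | 5
  I3 | 6 | 7 | 9 | 10   WAW R0: wait I2 write@5
  I4 | 7 | 8 | 9 | 10
  I5 | 11 | 12 | 13 | 14   struct: IntU busy until I4 writes@10

cycle = 7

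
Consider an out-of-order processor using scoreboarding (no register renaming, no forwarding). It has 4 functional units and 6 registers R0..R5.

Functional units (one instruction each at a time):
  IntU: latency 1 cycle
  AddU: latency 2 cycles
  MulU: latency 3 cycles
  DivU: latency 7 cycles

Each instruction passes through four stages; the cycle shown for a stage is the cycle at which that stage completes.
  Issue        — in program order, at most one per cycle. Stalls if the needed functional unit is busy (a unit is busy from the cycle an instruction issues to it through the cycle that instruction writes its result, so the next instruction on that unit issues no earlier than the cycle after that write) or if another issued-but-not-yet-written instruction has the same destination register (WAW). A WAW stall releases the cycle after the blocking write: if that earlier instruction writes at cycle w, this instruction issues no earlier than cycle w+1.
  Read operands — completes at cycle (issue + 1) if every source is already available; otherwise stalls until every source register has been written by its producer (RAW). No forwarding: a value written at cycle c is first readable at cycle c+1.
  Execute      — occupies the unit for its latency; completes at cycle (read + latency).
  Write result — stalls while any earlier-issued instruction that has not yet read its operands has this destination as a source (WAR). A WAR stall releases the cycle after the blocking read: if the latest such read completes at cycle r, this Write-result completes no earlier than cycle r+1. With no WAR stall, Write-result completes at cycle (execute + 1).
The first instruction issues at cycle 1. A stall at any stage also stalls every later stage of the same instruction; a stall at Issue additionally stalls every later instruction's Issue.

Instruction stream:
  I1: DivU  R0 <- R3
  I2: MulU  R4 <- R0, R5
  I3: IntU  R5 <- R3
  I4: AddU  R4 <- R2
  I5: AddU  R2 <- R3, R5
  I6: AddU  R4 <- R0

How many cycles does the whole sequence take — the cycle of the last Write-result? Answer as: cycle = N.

cycle = 30

t=1  I1→DivU
t=2  I1 RO · I2→MulU
t=3  I3→IntU
t=4  I3 RO
t=5  I3 EX
t=9  I1 EX
t=10  I1 WR R0
t=11  I2 RO
t=12  I3 WR R5
t=14  I2 EX
t=15  I2 WR R4
t=16  I4→AddU
t=17  I4 RO
t=19  I4 EX
t=20  I4 WR R4
t=21  I5→AddU
t=22  I5 RO
t=24  I5 EX
t=25  I5 WR R2
t=26  I6→AddU
t=27  I6 RO
t=29  I6 EX
t=30  I6 WR R4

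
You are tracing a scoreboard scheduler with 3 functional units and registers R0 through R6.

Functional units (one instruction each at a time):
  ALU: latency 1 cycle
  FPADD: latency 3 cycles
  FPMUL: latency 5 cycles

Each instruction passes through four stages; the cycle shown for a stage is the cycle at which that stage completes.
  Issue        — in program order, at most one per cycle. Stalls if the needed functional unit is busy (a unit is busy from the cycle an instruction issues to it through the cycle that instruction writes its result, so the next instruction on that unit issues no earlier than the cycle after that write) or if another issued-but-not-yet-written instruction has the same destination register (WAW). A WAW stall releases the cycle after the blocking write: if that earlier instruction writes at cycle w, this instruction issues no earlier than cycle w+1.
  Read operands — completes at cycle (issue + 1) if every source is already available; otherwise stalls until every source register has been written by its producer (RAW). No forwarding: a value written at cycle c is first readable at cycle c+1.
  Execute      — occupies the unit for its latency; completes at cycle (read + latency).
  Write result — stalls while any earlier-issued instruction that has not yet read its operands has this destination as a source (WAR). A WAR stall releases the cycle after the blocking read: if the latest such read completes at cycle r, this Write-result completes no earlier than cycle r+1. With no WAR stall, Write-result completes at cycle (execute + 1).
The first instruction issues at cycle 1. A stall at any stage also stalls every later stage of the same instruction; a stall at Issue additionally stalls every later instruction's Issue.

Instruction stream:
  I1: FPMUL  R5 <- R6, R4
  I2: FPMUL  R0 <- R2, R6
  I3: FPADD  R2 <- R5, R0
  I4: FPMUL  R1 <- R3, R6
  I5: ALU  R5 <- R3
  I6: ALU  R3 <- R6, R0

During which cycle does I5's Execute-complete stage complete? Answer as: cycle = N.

I1: IS=1 RO=2 EX=7 WR=8
I2: IS=9 RO=10 EX=15 WR=16  [struct: FPMUL busy until I1 writes@8]
I3: IS=10 RO=17 EX=20 WR=21  [RAW R0: wait I2 write@16]
I4: IS=17 RO=18 EX=23 WR=24  [struct: FPMUL busy until I2 writes@16]
I5: IS=18 RO=19 EX=20 WR=21
I6: IS=22 RO=23 EX=24 WR=25  [struct: ALU busy until I5 writes@21]

cycle = 20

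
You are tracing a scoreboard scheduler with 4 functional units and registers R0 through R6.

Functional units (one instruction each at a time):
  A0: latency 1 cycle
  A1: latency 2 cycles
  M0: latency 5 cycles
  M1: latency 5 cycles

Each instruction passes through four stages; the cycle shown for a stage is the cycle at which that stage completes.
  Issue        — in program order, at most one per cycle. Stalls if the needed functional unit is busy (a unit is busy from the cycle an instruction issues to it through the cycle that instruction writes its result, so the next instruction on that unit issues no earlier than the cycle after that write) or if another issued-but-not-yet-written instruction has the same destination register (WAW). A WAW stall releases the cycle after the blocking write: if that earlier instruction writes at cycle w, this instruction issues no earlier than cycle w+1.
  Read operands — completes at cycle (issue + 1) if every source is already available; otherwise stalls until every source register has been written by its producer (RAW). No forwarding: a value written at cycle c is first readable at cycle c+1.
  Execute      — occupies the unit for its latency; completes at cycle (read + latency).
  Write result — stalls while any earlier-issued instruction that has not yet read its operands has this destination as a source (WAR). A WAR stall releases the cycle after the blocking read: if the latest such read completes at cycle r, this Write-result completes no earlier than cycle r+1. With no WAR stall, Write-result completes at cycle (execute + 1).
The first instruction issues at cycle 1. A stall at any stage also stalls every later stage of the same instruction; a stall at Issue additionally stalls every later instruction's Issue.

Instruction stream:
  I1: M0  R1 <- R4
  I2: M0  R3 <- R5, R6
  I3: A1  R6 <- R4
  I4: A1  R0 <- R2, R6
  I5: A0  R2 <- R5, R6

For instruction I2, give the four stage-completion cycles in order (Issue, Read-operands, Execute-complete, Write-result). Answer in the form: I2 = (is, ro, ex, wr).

I2 = (9, 10, 15, 16)

I1  is:1  ro:2  ex:7  wr:8
I2  is:9  ro:10  ex:15  wr:16  — struct: M0 busy until I1 writes@8
I3  is:10  ro:11  ex:13  wr:14
I4  is:15  ro:16  ex:18  wr:19  — struct: A1 busy until I3 writes@14
I5  is:16  ro:17  ex:18  wr:19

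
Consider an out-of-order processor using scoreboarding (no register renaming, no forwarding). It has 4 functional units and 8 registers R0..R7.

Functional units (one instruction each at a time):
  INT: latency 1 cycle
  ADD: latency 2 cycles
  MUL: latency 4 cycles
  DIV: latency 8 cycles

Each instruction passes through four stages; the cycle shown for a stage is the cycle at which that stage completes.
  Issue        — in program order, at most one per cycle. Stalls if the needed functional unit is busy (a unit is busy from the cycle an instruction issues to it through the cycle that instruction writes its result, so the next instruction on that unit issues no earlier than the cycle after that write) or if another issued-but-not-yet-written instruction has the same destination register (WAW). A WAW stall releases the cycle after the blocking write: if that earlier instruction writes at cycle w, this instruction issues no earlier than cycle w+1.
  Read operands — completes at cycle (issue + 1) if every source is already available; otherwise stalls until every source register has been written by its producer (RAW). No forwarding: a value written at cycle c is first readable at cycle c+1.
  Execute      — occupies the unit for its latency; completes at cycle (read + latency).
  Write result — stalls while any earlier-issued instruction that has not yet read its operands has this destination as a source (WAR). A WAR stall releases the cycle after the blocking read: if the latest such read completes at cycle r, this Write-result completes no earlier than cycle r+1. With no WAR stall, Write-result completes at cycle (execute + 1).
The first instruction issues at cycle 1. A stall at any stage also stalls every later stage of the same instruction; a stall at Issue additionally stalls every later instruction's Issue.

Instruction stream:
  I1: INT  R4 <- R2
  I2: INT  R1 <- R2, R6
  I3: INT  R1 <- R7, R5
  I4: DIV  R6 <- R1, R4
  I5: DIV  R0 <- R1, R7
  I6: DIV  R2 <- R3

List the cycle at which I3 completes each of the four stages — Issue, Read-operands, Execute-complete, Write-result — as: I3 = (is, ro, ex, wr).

[1] issue I1 (INT)
[2] I1 read-ops
[3] I1 finished on INT
[4] I1→R4
[5] issue I2 (INT)
[6] I2 read-ops
[7] I2 finished on INT
[8] I2→R1
[9] issue I3 (INT)
[10] I3 read-ops · issue I4 (DIV)
[11] I3 finished on INT
[12] I3→R1
[13] I4 read-ops
[21] I4 finished on DIV
[22] I4→R6
[23] issue I5 (DIV)
[24] I5 read-ops
[32] I5 finished on DIV
[33] I5→R0
[34] issue I6 (DIV)
[35] I6 read-ops
[43] I6 finished on DIV
[44] I6→R2

I3 = (9, 10, 11, 12)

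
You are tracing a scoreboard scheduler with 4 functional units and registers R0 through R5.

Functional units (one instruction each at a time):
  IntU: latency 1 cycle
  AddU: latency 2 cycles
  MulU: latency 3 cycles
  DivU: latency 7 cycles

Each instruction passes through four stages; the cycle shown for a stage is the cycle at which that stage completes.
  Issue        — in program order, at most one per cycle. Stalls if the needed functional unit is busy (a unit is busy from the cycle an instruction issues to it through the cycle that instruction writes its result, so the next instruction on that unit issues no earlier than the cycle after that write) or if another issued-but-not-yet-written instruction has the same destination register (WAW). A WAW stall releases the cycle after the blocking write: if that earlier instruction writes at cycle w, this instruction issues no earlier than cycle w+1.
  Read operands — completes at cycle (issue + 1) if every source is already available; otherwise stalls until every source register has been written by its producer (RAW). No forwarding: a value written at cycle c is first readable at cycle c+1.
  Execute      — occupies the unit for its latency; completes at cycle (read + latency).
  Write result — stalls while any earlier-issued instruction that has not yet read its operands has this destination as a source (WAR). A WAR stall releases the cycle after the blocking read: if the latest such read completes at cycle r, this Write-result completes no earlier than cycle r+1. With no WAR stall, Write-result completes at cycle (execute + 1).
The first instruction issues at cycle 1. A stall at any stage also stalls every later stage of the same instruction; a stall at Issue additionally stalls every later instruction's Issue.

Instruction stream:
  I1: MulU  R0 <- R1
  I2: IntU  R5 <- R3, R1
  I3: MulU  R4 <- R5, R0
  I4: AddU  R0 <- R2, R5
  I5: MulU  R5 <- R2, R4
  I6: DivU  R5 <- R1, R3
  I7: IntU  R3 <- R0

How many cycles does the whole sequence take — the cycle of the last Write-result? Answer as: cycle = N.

I1 -> (1, 2, 5, 6)
I2 -> (2, 3, 4, 5)
I3 -> (7, 8, 11, 12)  // struct: MulU busy until I1 writes@6
I4 -> (8, 9, 11, 12)
I5 -> (13, 14, 17, 18)  // struct: MulU busy until I3 writes@12
I6 -> (19, 20, 27, 28)  // WAW R5: wait I5 write@18
I7 -> (20, 21, 22, 23)

cycle = 28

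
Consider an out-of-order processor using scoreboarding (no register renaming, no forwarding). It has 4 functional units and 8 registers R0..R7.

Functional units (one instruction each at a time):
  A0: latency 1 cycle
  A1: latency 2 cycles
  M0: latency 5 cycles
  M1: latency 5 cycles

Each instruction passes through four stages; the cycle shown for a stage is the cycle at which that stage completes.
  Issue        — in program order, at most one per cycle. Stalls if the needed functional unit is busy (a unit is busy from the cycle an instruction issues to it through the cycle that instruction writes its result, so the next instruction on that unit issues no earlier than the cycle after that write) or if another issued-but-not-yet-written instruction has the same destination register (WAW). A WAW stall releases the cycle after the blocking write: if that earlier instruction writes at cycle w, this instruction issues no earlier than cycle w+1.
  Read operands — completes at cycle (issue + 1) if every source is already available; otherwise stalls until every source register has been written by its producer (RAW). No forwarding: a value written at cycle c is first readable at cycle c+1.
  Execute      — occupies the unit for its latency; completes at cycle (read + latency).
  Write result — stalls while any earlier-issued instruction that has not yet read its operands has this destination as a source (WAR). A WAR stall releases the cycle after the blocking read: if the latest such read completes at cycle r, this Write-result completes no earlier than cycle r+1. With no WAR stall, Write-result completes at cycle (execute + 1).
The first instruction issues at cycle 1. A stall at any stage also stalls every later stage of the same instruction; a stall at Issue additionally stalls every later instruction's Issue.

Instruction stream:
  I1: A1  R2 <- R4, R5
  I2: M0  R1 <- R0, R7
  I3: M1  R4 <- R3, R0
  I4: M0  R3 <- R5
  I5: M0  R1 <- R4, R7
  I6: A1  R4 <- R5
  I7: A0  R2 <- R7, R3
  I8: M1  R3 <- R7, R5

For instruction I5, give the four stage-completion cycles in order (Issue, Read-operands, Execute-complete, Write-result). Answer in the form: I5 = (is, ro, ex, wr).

[1] I1 dispatched to A1
[2] I1 operands ready; I2 dispatched to M0
[3] I2 operands ready; I3 dispatched to M1
[4] I1 complete; I3 operands ready
[5] R2←I1
[8] I2 complete
[9] R1←I2; I3 complete
[10] R4←I3; I4 dispatched to M0
[11] I4 operands ready
[16] I4 complete
[17] R3←I4
[18] I5 dispatched to M0
[19] I5 operands ready; I6 dispatched to A1
[20] I6 operands ready; I7 dispatched to A0
[21] I7 operands ready; I8 dispatched to M1
[22] I6 complete; I7 complete; I8 operands ready
[23] R4←I6; R2←I7
[24] I5 complete
[25] R1←I5
[27] I8 complete
[28] R3←I8

I5 = (18, 19, 24, 25)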